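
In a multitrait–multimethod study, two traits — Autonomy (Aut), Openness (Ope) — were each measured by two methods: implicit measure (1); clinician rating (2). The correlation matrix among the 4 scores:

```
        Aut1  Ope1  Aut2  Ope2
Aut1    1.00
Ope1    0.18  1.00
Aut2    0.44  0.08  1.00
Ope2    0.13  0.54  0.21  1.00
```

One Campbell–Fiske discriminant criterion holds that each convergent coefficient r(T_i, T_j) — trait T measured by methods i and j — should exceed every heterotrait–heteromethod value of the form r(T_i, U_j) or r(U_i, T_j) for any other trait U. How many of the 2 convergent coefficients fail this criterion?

0

Each convergent coefficient versus the relevant comparison correlations:
Aut (methods 1·2): 0.44 vs {0.13, 0.08} → pass.
Ope (methods 1·2): 0.54 vs {0.08, 0.13} → pass.
0 of 2 fail.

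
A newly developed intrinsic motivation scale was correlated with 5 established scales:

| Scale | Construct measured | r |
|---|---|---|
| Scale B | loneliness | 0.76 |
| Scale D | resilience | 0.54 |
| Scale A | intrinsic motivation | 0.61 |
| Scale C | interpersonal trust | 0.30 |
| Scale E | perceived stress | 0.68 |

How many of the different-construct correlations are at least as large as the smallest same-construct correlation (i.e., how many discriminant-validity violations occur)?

2

Convergent (same construct = intrinsic motivation): Scale A.
Smallest convergent = 0.61. Discriminant values: 0.76, 0.54, 0.30, 0.68; count ≥ 0.61 → 2.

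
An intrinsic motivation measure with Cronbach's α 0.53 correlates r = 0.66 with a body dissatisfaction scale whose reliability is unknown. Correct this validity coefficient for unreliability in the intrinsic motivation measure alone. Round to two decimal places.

Single correction: r_c = r_obs / √r_xx = 0.66 / √0.53 = 0.66 / 0.7280 ≈ 0.91.

0.91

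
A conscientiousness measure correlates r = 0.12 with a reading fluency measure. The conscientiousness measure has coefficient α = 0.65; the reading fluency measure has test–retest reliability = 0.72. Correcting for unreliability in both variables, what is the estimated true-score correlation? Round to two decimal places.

r_true = r_obs / √(r_xx · r_yy) = 0.12 / √(0.65 × 0.72) = 0.12 / √0.4680 = 0.12 / 0.6841 ≈ 0.18.

0.18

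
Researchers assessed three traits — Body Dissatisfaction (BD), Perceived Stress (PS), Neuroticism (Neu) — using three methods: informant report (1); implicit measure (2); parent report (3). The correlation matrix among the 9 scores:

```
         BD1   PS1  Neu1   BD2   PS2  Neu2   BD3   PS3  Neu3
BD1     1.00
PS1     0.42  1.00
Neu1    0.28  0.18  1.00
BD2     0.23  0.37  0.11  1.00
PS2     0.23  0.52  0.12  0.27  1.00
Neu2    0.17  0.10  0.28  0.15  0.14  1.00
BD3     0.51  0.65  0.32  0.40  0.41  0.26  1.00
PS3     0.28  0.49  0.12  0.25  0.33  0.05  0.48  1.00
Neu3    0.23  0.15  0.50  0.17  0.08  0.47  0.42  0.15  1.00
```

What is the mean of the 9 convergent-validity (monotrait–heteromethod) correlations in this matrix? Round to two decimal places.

0.41

Convergent values: 0.23, 0.51, 0.40, 0.52, 0.49, 0.33, 0.28, 0.50, 0.47; mean = 3.73/9 = 0.41.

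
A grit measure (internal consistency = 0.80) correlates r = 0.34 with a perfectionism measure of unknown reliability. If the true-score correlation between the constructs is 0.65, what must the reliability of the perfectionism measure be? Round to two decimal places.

r_true = r_obs / √(r_xx · r_yy) ⇒ 0.65 = 0.34 / √(0.80 · r_yy).
√(0.80 · r_yy) = 0.34 / 0.65 = 0.5231; 0.80 · r_yy = 0.2736; r_yy = 0.2736 / 0.80 ≈ 0.34.

0.34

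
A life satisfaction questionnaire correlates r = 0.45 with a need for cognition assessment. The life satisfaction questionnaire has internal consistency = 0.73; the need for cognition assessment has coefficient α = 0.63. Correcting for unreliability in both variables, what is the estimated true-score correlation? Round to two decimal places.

0.66

r_true = r_obs / √(r_xx · r_yy) = 0.45 / √(0.73 × 0.63) = 0.45 / √0.4599 = 0.45 / 0.6782 ≈ 0.66.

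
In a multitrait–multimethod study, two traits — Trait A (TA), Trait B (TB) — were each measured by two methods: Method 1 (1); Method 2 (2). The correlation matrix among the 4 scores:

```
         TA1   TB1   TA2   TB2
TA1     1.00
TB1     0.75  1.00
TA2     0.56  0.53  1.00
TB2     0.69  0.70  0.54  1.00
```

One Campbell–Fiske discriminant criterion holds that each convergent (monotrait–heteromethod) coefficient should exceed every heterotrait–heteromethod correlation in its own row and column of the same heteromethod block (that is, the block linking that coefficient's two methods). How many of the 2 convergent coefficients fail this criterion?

1

Each convergent coefficient versus the relevant comparison correlations:
TA (methods 1·2): 0.56 vs {0.69, 0.53} → fail.
TB (methods 1·2): 0.70 vs {0.53, 0.69} → pass.
1 of 2 fail.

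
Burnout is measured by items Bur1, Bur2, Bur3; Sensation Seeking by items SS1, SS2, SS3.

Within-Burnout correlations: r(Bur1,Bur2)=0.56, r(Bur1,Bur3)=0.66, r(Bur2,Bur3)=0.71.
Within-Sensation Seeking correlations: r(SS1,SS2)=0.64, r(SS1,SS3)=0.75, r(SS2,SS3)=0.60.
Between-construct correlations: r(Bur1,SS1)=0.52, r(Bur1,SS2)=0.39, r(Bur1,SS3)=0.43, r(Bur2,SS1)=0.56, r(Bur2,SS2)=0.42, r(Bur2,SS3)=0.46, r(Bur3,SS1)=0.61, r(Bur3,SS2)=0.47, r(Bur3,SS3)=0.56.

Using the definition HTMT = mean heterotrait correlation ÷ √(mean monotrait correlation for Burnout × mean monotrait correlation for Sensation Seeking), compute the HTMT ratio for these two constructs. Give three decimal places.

0.752

Mean heterotrait r = 4.42/9 = 0.4911.
Mean within-Bur = 1.93/3 = 0.6433; mean within-SS = 1.99/3 = 0.6633.
Geometric mean = √(0.6433 × 0.6633) = 0.6532.
HTMT = 0.4911 / 0.6532 = 0.752.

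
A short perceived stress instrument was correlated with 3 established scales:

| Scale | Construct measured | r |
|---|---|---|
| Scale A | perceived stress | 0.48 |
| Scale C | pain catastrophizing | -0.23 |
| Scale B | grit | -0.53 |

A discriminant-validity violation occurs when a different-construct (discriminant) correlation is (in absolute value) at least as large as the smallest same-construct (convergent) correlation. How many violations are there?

1

Convergent (same construct = perceived stress): Scale A.
Smallest convergent = 0.48. Discriminant |r|: 0.23, 0.53; count ≥ 0.48 → 1.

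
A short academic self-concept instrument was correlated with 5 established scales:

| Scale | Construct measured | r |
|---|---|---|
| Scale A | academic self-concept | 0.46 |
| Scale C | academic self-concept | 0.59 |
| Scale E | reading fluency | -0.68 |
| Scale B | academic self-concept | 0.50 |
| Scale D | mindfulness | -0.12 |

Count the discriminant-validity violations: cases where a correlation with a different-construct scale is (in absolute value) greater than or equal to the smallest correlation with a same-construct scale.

1

Convergent (same construct = academic self-concept): Scale A, Scale C, Scale B.
Smallest convergent = 0.46. Discriminant |r|: 0.68, 0.12; count ≥ 0.46 → 1.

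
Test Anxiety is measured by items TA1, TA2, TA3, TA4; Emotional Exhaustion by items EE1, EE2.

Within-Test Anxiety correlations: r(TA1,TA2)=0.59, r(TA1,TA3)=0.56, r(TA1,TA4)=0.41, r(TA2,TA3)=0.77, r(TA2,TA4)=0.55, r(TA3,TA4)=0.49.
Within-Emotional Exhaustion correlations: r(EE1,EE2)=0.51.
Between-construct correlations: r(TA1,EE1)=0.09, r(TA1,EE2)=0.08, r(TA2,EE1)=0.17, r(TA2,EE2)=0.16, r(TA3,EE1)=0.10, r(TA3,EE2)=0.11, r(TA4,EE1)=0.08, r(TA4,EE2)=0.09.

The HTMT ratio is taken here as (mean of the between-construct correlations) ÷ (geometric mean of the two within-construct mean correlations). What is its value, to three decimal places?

Mean between = 0.88/8 = 0.1100.
Mean within-TA = 3.37/6 = 0.5617; mean within-EE = 0.51/1 = 0.5100.
Geometric mean = √(0.5617 × 0.5100) = 0.5352.
HTMT = 0.1100 / 0.5352 = 0.206.

0.206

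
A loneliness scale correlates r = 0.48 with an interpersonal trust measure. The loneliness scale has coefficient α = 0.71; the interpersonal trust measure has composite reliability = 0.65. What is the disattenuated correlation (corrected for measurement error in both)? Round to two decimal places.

0.71

r_true = r_obs / √(r_xx · r_yy) = 0.48 / √(0.71 × 0.65) = 0.48 / √0.4615 = 0.48 / 0.6793 ≈ 0.71.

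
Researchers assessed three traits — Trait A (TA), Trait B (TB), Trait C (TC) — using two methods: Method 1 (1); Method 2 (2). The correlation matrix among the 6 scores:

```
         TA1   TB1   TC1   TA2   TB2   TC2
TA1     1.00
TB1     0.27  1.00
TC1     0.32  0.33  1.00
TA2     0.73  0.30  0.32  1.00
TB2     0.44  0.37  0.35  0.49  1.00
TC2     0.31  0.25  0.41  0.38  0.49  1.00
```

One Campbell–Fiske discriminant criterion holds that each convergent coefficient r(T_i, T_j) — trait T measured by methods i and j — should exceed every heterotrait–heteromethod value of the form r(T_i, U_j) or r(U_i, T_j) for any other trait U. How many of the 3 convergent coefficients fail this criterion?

1

Each convergent coefficient versus the relevant comparison correlations:
TA (methods 1·2): 0.73 vs {0.44, 0.30, 0.31, 0.32} → pass.
TB (methods 1·2): 0.37 vs {0.30, 0.44, 0.25, 0.35} → fail.
TC (methods 1·2): 0.41 vs {0.32, 0.31, 0.35, 0.25} → pass.
1 of 3 fail.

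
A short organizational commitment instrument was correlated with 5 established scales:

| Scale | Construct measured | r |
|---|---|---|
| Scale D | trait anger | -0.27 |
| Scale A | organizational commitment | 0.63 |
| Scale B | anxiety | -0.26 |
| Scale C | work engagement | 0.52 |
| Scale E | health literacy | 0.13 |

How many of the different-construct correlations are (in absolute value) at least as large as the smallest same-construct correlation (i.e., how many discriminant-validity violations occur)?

Convergent (same construct = organizational commitment): Scale A.
Smallest convergent = 0.63. Discriminant |r|: 0.27, 0.26, 0.52, 0.13; count ≥ 0.63 → 0.

0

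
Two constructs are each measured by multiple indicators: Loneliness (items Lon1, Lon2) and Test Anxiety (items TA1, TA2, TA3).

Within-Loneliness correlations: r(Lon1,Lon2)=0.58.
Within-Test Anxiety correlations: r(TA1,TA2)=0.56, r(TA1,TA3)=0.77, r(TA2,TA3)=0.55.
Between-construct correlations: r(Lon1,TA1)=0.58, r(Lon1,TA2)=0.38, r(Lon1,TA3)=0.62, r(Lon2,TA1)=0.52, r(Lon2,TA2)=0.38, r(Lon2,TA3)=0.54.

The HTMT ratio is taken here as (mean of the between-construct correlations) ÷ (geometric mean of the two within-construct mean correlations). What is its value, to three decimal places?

0.835

Between-construct mean = 3.02/6 = 0.5033.
Mean within-Lon = 0.58/1 = 0.5800; mean within-TA = 1.88/3 = 0.6267.
Geometric mean = √(0.5800 × 0.6267) = 0.6029.
HTMT = 0.5033 / 0.6029 = 0.835.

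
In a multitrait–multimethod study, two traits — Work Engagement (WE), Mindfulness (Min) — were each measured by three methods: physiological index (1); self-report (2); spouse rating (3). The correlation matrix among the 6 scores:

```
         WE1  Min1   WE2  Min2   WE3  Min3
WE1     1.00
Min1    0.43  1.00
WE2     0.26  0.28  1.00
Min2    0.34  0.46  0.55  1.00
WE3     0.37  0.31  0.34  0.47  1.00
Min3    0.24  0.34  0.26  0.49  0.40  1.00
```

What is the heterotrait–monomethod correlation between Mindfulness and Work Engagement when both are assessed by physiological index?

0.43

Different traits, same method: r(Min1, WE1) = 0.43.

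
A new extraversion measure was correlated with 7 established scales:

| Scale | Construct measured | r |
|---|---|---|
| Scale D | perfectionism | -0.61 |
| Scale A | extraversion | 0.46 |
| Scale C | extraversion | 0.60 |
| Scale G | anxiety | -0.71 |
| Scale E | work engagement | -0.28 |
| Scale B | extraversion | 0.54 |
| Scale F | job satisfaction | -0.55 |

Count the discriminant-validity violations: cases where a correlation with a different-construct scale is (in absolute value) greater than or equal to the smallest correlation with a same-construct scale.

Convergent (same construct = extraversion): Scale A, Scale C, Scale B.
Smallest convergent = 0.46. Discriminant |r|: 0.61, 0.71, 0.28, 0.55; count ≥ 0.46 → 3.

3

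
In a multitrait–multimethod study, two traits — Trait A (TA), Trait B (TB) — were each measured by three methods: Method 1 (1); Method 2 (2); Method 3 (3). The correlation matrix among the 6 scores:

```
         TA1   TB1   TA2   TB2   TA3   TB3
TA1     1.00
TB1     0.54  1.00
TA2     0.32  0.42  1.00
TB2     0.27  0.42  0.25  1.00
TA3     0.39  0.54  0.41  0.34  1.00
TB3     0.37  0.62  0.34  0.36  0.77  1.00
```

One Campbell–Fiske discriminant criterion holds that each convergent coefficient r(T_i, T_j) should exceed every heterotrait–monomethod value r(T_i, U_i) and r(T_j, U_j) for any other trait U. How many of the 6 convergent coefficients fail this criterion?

Checking each validity diagonal entry against its comparison values:
TA (methods 1·2): 0.32 vs {0.54, 0.25} → fail.
TA (methods 1·3): 0.39 vs {0.54, 0.77} → fail.
TA (methods 2·3): 0.41 vs {0.25, 0.77} → fail.
TB (methods 1·2): 0.42 vs {0.54, 0.25} → fail.
TB (methods 1·3): 0.62 vs {0.54, 0.77} → fail.
TB (methods 2·3): 0.36 vs {0.25, 0.77} → fail.
6 of 6 fail.

6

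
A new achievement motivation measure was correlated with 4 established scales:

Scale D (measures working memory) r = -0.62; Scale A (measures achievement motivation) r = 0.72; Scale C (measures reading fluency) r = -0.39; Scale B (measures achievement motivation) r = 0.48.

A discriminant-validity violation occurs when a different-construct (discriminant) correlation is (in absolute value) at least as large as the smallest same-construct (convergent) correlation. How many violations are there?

Convergent (same construct = achievement motivation): Scale A, Scale B.
Smallest convergent = 0.48. Discriminant |r|: 0.62, 0.39; count ≥ 0.48 → 1.

1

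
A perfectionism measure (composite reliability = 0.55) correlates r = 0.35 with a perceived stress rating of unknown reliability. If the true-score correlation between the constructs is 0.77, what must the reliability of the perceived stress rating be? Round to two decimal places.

r_true = r_obs / √(r_xx · r_yy) ⇒ 0.77 = 0.35 / √(0.55 · r_yy).
√(0.55 · r_yy) = 0.35 / 0.77 = 0.4545; 0.55 · r_yy = 0.2066; r_yy = 0.2066 / 0.55 ≈ 0.38.

0.38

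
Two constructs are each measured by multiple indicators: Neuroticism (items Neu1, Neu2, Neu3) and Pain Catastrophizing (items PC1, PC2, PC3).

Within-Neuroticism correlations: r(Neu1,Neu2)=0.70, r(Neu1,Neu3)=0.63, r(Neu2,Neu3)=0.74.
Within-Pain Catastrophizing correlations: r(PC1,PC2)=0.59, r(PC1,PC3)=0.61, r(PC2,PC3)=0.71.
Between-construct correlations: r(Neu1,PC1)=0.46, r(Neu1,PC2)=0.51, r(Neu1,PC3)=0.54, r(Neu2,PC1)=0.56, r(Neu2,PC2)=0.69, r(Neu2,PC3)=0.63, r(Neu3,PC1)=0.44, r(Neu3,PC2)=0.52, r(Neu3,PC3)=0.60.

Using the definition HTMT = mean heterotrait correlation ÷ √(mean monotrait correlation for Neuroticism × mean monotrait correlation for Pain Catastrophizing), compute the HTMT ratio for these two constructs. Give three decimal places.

Between-construct mean = 4.95/9 = 0.5500.
Mean within-Neu = 2.07/3 = 0.6900; mean within-PC = 1.91/3 = 0.6367.
Geometric mean = √(0.6900 × 0.6367) = 0.6628.
HTMT = 0.5500 / 0.6628 = 0.830.

0.830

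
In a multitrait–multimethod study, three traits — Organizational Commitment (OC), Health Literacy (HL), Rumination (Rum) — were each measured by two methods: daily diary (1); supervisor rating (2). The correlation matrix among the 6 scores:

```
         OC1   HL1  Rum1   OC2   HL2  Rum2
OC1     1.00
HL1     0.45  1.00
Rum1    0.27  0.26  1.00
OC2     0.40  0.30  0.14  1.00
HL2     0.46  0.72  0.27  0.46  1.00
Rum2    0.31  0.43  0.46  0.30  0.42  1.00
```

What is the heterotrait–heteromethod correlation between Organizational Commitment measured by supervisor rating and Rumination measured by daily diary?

0.14

Different traits and methods: r(OC2, Rum1) = 0.14.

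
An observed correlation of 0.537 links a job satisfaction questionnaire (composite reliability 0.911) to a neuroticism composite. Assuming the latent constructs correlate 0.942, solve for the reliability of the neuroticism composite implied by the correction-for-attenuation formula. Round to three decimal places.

0.357

r_true = r_obs / √(r_xx · r_yy) ⇒ 0.942 = 0.537 / √(0.911 · r_yy).
√(0.911 · r_yy) = 0.537 / 0.942 = 0.5701; 0.911 · r_yy = 0.3250; r_yy = 0.3250 / 0.911 ≈ 0.357.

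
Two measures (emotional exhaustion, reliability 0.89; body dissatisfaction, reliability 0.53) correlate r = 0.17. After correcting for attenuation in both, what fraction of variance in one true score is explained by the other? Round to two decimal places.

Disattenuated r = 0.17 / √(0.89 × 0.53) = 0.17 / 0.6868 = 0.2475.
Shared true-score variance = 0.2475² = 0.0613 ≈ 0.06.

0.06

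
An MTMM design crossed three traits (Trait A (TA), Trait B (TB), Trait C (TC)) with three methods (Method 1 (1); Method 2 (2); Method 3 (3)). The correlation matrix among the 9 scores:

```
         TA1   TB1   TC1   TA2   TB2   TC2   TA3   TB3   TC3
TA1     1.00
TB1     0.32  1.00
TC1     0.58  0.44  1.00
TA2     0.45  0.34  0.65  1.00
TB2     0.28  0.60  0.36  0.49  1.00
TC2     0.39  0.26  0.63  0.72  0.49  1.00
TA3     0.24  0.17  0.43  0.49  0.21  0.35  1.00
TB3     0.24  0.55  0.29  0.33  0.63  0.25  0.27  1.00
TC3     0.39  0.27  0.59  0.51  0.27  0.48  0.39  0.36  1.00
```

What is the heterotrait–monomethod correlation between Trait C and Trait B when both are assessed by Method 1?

Different traits, same method: r(TC1, TB1) = 0.44.

0.44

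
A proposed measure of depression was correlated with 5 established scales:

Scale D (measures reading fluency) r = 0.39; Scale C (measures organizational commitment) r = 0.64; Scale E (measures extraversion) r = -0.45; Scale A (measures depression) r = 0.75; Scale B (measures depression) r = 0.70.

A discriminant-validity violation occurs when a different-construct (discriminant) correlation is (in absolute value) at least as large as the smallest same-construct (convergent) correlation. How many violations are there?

0

Convergent (same construct = depression): Scale A, Scale B.
Smallest convergent = 0.70. Discriminant |r|: 0.39, 0.64, 0.45; count ≥ 0.70 → 0.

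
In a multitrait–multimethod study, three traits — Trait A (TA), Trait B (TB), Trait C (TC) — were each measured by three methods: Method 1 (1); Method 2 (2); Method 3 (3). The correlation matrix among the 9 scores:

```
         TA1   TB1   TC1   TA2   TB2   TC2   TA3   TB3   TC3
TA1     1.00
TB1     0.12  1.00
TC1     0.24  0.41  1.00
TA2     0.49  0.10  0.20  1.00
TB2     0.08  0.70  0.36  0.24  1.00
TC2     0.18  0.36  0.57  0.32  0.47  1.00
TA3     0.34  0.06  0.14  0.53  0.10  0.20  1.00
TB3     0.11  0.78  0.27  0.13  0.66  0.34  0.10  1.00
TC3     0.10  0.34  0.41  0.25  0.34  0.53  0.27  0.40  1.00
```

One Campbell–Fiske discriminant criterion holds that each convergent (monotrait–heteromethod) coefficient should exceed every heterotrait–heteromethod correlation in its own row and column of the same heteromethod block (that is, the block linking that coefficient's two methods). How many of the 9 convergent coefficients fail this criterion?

Each convergent coefficient versus the relevant comparison correlations:
TA (methods 1·2): 0.49 vs {0.08, 0.10, 0.18, 0.20} → pass.
TA (methods 1·3): 0.34 vs {0.11, 0.06, 0.10, 0.14} → pass.
TA (methods 2·3): 0.53 vs {0.13, 0.10, 0.25, 0.20} → pass.
TB (methods 1·2): 0.70 vs {0.10, 0.08, 0.36, 0.36} → pass.
TB (methods 1·3): 0.78 vs {0.06, 0.11, 0.34, 0.27} → pass.
TB (methods 2·3): 0.66 vs {0.10, 0.13, 0.34, 0.34} → pass.
TC (methods 1·2): 0.57 vs {0.20, 0.18, 0.36, 0.36} → pass.
TC (methods 1·3): 0.41 vs {0.14, 0.10, 0.27, 0.34} → pass.
TC (methods 2·3): 0.53 vs {0.20, 0.25, 0.34, 0.34} → pass.
0 of 9 fail.

0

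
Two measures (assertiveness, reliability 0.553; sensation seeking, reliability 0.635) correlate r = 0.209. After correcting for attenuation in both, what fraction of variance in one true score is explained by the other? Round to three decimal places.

0.124

Disattenuated r = 0.209 / √(0.553 × 0.635) = 0.209 / 0.5926 = 0.3527.
Shared true-score variance = 0.3527² = 0.1244 ≈ 0.124.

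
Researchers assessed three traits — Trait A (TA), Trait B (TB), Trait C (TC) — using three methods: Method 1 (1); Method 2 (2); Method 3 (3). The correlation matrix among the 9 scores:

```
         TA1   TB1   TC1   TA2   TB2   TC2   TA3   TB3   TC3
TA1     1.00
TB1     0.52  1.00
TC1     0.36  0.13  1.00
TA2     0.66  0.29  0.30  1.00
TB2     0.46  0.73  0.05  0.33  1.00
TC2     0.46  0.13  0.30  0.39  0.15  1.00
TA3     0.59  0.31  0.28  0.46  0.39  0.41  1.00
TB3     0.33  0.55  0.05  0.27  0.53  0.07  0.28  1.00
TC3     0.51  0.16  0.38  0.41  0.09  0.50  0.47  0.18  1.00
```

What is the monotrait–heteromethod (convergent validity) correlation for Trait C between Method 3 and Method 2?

0.50

Same trait (TC), different methods: r(TC3, TC2) = 0.50.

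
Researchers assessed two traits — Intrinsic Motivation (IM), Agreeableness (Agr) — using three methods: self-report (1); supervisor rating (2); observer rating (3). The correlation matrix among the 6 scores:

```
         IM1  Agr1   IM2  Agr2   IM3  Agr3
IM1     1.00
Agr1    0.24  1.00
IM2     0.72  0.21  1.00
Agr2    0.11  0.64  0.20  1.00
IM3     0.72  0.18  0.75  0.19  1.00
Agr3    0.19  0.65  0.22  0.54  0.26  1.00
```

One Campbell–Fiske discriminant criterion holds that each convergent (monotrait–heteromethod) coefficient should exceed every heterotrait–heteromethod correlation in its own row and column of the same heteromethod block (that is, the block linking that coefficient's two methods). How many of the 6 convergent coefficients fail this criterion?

0

Each convergent coefficient versus the relevant comparison correlations:
IM (methods 1·2): 0.72 vs {0.11, 0.21} → pass.
IM (methods 1·3): 0.72 vs {0.19, 0.18} → pass.
IM (methods 2·3): 0.75 vs {0.22, 0.19} → pass.
Agr (methods 1·2): 0.64 vs {0.21, 0.11} → pass.
Agr (methods 1·3): 0.65 vs {0.18, 0.19} → pass.
Agr (methods 2·3): 0.54 vs {0.19, 0.22} → pass.
0 of 6 fail.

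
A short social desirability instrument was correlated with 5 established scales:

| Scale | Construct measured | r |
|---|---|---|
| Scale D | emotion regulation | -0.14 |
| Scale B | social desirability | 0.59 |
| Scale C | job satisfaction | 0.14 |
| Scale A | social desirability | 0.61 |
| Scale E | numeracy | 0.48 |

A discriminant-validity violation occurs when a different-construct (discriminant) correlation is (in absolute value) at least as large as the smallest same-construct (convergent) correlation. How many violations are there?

0

Convergent (same construct = social desirability): Scale B, Scale A.
Smallest convergent = 0.59. Discriminant |r|: 0.14, 0.14, 0.48; count ≥ 0.59 → 0.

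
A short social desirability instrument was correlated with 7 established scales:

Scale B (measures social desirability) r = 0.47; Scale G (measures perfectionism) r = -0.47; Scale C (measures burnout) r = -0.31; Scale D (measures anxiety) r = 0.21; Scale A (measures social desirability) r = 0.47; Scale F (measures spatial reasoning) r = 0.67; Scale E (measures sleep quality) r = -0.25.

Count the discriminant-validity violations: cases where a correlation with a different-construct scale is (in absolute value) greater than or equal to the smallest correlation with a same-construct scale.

2

Convergent (same construct = social desirability): Scale B, Scale A.
Smallest convergent = 0.47. Discriminant |r|: 0.47, 0.31, 0.21, 0.67, 0.25; count ≥ 0.47 → 2.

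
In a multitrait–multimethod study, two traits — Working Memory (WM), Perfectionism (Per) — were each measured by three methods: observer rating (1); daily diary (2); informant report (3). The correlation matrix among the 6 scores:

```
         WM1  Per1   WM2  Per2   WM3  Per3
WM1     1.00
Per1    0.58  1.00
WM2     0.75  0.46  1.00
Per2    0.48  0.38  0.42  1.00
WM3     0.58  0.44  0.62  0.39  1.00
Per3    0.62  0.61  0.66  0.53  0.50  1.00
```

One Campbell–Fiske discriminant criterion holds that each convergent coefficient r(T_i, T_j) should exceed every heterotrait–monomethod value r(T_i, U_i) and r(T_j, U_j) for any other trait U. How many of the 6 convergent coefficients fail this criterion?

2

Each convergent coefficient versus the relevant comparison correlations:
WM (methods 1·2): 0.75 vs {0.58, 0.42} → pass.
WM (methods 1·3): 0.58 vs {0.58, 0.50} → fail.
WM (methods 2·3): 0.62 vs {0.42, 0.50} → pass.
Per (methods 1·2): 0.38 vs {0.58, 0.42} → fail.
Per (methods 1·3): 0.61 vs {0.58, 0.50} → pass.
Per (methods 2·3): 0.53 vs {0.42, 0.50} → pass.
2 of 6 fail.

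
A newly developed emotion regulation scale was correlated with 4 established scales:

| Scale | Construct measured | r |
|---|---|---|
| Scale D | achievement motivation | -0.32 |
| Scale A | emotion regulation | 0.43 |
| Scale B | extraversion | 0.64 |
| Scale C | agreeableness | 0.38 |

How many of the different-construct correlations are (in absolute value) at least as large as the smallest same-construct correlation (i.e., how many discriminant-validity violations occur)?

Convergent (same construct = emotion regulation): Scale A.
Smallest convergent = 0.43. Discriminant |r|: 0.32, 0.64, 0.38; count ≥ 0.43 → 1.

1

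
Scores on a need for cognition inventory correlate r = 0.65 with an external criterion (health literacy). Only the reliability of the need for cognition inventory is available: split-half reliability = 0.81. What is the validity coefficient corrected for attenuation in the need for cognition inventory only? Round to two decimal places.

0.72

Single correction: r_c = r_obs / √r_xx = 0.65 / √0.81 = 0.65 / 0.9000 ≈ 0.72.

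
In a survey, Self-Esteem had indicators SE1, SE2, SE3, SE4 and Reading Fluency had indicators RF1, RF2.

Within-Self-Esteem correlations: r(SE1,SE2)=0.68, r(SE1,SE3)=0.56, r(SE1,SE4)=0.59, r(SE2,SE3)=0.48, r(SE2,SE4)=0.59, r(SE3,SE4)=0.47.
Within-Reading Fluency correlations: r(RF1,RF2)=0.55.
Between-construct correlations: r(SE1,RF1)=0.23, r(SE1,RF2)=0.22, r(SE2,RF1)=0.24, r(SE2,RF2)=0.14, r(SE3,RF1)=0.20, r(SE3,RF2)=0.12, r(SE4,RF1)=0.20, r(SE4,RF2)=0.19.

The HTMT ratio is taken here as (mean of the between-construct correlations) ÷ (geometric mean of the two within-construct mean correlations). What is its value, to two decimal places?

Mean between = 1.54/8 = 0.1925.
Mean within-SE = 3.37/6 = 0.5617; mean within-RF = 0.55/1 = 0.5500.
Geometric mean = √(0.5617 × 0.5500) = 0.5558.
HTMT = 0.1925 / 0.5558 = 0.35.

0.35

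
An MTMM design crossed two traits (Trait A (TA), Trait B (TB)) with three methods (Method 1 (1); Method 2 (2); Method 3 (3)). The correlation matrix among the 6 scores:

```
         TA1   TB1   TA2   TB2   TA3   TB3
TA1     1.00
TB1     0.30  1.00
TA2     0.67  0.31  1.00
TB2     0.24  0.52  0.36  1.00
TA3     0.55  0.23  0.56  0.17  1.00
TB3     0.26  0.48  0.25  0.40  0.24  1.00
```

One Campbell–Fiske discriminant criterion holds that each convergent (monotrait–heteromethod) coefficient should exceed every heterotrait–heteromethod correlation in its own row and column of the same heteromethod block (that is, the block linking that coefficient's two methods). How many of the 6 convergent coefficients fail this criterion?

0

Each convergent coefficient versus the relevant comparison correlations:
TA (methods 1·2): 0.67 vs {0.24, 0.31} → pass.
TA (methods 1·3): 0.55 vs {0.26, 0.23} → pass.
TA (methods 2·3): 0.56 vs {0.25, 0.17} → pass.
TB (methods 1·2): 0.52 vs {0.31, 0.24} → pass.
TB (methods 1·3): 0.48 vs {0.23, 0.26} → pass.
TB (methods 2·3): 0.40 vs {0.17, 0.25} → pass.
0 of 6 fail.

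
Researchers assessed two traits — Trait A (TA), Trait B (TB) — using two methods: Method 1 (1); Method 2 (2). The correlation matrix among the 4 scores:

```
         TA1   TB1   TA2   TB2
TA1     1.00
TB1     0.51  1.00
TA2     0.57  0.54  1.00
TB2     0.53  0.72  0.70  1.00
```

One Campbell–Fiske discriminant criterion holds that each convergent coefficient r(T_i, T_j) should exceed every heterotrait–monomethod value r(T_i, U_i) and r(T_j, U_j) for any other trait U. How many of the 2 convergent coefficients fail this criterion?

Convergent coefficients and their comparison sets:
TA (methods 1·2): 0.57 vs {0.51, 0.70} → fail.
TB (methods 1·2): 0.72 vs {0.51, 0.70} → pass.
1 of 2 fail.

1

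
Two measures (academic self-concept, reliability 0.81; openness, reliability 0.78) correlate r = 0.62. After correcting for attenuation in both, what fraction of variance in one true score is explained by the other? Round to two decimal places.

Disattenuated r = 0.62 / √(0.81 × 0.78) = 0.62 / 0.7949 = 0.7800.
Shared true-score variance = 0.7800² = 0.6084 ≈ 0.61.

0.61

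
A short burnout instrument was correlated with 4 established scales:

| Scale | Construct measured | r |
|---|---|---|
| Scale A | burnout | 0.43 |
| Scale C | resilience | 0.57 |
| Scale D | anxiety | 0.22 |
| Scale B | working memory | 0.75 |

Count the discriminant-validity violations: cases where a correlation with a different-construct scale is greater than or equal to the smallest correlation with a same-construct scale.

2

Convergent (same construct = burnout): Scale A.
Smallest convergent = 0.43. Discriminant values: 0.57, 0.22, 0.75; count ≥ 0.43 → 2.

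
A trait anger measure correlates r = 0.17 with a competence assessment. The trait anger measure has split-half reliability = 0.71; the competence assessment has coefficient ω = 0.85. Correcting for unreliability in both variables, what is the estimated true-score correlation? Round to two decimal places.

r_true = r_obs / √(r_xx · r_yy) = 0.17 / √(0.71 × 0.85) = 0.17 / √0.6035 = 0.17 / 0.7769 ≈ 0.22.

0.22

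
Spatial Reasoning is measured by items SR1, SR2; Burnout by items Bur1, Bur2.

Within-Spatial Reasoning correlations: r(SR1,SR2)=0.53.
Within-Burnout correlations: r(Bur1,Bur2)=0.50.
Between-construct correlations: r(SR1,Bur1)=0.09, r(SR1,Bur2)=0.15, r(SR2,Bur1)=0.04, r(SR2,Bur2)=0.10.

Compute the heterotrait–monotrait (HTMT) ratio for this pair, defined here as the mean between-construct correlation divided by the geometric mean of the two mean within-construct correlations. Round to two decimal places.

0.18

Mean between = 0.38/4 = 0.0950.
Mean within-SR = 0.53/1 = 0.5300; mean within-Bur = 0.50/1 = 0.5000.
Geometric mean = √(0.5300 × 0.5000) = 0.5148.
HTMT = 0.0950 / 0.5148 = 0.18.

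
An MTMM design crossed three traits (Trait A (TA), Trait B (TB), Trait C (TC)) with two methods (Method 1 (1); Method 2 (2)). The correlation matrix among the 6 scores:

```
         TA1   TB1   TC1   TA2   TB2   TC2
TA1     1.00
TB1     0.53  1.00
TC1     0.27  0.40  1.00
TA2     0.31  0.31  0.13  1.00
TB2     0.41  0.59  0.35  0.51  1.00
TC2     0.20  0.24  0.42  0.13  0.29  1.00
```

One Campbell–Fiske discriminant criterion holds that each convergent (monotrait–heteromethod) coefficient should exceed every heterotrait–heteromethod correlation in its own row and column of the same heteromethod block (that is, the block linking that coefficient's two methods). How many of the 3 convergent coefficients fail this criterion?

1

Convergent coefficients and their comparison sets:
TA (methods 1·2): 0.31 vs {0.41, 0.31, 0.20, 0.13} → fail.
TB (methods 1·2): 0.59 vs {0.31, 0.41, 0.24, 0.35} → pass.
TC (methods 1·2): 0.42 vs {0.13, 0.20, 0.35, 0.24} → pass.
1 of 3 fail.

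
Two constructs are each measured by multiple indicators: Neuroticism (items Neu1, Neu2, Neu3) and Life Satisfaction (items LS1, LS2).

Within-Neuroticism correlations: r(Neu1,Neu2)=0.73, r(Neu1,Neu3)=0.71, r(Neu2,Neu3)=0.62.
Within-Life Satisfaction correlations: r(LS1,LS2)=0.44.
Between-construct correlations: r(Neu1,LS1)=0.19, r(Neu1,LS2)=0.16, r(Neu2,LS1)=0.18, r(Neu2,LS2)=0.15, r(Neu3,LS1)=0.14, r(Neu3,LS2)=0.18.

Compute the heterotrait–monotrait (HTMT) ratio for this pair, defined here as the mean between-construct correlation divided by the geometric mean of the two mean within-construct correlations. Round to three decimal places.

Between-construct mean = 1.00/6 = 0.1667.
Mean within-Neu = 2.06/3 = 0.6867; mean within-LS = 0.44/1 = 0.4400.
Geometric mean = √(0.6867 × 0.4400) = 0.5497.
HTMT = 0.1667 / 0.5497 = 0.303.

0.303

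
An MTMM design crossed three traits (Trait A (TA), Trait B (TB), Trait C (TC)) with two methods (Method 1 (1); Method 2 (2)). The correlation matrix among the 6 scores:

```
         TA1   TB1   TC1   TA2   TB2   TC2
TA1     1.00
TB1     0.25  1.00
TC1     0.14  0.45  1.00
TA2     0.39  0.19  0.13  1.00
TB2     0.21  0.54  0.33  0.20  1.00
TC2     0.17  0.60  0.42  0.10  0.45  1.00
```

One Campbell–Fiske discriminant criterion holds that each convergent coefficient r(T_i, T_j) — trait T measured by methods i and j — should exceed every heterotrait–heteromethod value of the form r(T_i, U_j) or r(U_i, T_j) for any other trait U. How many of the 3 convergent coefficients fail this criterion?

Checking each validity diagonal entry against its comparison values:
TA (methods 1·2): 0.39 vs {0.21, 0.19, 0.17, 0.13} → pass.
TB (methods 1·2): 0.54 vs {0.19, 0.21, 0.60, 0.33} → fail.
TC (methods 1·2): 0.42 vs {0.13, 0.17, 0.33, 0.60} → fail.
2 of 3 fail.

2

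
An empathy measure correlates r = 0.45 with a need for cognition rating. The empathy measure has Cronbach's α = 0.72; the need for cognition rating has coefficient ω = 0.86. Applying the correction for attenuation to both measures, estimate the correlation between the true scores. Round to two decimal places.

0.57

r_true = r_obs / √(r_xx · r_yy) = 0.45 / √(0.72 × 0.86) = 0.45 / √0.6192 = 0.45 / 0.7869 ≈ 0.57.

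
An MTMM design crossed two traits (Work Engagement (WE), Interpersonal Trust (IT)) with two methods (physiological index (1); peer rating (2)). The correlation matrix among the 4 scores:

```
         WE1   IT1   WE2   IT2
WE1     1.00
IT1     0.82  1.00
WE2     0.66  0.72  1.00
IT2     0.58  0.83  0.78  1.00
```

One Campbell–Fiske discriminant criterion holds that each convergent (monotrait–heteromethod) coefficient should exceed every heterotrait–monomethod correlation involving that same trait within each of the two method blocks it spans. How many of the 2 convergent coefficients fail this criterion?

1

Checking each validity diagonal entry against its comparison values:
WE (methods 1·2): 0.66 vs {0.82, 0.78} → fail.
IT (methods 1·2): 0.83 vs {0.82, 0.78} → pass.
1 of 2 fail.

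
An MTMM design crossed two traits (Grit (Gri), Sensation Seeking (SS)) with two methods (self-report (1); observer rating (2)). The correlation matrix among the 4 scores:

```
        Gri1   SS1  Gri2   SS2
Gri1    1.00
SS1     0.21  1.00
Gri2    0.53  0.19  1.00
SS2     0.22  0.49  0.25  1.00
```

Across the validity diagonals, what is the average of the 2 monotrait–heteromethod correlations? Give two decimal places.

Convergent values: 0.53, 0.49; mean = 1.02/2 = 0.51.

0.51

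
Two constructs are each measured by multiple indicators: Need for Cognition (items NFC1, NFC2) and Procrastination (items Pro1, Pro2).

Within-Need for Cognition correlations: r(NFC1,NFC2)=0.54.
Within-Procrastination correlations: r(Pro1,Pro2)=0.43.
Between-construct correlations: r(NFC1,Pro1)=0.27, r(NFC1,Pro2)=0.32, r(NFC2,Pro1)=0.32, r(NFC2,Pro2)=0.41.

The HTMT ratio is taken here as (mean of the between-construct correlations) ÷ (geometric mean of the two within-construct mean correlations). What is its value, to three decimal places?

Mean heterotrait r = 1.32/4 = 0.3300.
Mean within-NFC = 0.54/1 = 0.5400; mean within-Pro = 0.43/1 = 0.4300.
Geometric mean = √(0.5400 × 0.4300) = 0.4819.
HTMT = 0.3300 / 0.4819 = 0.685.

0.685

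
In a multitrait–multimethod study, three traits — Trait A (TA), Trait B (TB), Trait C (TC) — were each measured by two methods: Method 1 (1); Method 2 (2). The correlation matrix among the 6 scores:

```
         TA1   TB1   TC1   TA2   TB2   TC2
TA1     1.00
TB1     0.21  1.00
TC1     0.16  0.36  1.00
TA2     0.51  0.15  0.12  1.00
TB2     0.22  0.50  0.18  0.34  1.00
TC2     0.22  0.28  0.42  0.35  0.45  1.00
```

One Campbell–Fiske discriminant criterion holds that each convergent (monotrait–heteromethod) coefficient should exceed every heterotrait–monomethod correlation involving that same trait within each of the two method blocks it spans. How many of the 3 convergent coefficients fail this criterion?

Checking each validity diagonal entry against its comparison values:
TA (methods 1·2): 0.51 vs {0.21, 0.34, 0.16, 0.35} → pass.
TB (methods 1·2): 0.50 vs {0.21, 0.34, 0.36, 0.45} → pass.
TC (methods 1·2): 0.42 vs {0.16, 0.35, 0.36, 0.45} → fail.
1 of 3 fail.

1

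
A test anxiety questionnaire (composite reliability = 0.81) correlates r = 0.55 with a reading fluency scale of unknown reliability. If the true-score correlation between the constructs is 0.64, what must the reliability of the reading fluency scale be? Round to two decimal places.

r_true = r_obs / √(r_xx · r_yy) ⇒ 0.64 = 0.55 / √(0.81 · r_yy).
√(0.81 · r_yy) = 0.55 / 0.64 = 0.8594; 0.81 · r_yy = 0.7386; r_yy = 0.7386 / 0.81 ≈ 0.91.

0.91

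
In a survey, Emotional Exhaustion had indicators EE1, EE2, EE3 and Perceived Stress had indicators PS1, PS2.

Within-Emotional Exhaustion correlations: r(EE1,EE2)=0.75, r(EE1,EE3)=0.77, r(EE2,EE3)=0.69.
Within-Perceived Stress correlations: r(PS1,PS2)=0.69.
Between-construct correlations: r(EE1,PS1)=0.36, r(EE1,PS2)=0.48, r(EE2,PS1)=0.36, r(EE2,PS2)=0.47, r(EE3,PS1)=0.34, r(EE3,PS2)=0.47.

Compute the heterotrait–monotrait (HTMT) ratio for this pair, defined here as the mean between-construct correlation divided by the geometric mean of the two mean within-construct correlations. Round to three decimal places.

Mean between = 2.48/6 = 0.4133.
Mean within-EE = 2.21/3 = 0.7367; mean within-PS = 0.69/1 = 0.6900.
Geometric mean = √(0.7367 × 0.6900) = 0.7130.
HTMT = 0.4133 / 0.7130 = 0.580.

0.580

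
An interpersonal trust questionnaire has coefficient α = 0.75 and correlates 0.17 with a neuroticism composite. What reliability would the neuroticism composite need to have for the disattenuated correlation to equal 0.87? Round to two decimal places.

r_true = r_obs / √(r_xx · r_yy) ⇒ 0.87 = 0.17 / √(0.75 · r_yy).
√(0.75 · r_yy) = 0.17 / 0.87 = 0.1954; 0.75 · r_yy = 0.0382; r_yy = 0.0382 / 0.75 ≈ 0.05.

0.05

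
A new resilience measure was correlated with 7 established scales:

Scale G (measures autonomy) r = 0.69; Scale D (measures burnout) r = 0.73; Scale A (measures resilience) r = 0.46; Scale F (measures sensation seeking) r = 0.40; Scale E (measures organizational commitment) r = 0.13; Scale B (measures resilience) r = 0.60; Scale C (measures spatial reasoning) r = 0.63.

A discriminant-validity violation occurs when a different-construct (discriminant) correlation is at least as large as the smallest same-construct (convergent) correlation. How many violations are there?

Convergent (same construct = resilience): Scale A, Scale B.
Smallest convergent = 0.46. Discriminant values: 0.69, 0.73, 0.40, 0.13, 0.63; count ≥ 0.46 → 3.

3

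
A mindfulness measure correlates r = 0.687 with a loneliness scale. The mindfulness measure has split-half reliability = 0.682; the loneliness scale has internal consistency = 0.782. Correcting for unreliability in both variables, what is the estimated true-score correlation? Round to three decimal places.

0.941

r_true = r_obs / √(r_xx · r_yy) = 0.687 / √(0.682 × 0.782) = 0.687 / √0.533324 = 0.687 / 0.7303 ≈ 0.941.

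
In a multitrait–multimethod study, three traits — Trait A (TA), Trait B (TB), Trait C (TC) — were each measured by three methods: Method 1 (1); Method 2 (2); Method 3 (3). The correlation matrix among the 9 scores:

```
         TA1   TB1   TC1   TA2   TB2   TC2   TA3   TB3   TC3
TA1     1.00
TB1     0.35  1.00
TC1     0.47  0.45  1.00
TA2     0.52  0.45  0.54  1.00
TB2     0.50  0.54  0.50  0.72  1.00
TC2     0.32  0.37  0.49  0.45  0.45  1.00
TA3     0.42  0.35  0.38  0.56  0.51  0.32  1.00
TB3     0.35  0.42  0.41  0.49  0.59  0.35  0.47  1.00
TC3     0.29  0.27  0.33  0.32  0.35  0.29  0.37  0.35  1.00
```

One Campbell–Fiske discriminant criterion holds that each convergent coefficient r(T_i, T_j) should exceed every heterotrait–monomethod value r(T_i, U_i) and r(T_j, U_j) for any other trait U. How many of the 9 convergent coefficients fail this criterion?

Checking each validity diagonal entry against its comparison values:
TA (methods 1·2): 0.52 vs {0.35, 0.72, 0.47, 0.45} → fail.
TA (methods 1·3): 0.42 vs {0.35, 0.47, 0.47, 0.37} → fail.
TA (methods 2·3): 0.56 vs {0.72, 0.47, 0.45, 0.37} → fail.
TB (methods 1·2): 0.54 vs {0.35, 0.72, 0.45, 0.45} → fail.
TB (methods 1·3): 0.42 vs {0.35, 0.47, 0.45, 0.35} → fail.
TB (methods 2·3): 0.59 vs {0.72, 0.47, 0.45, 0.35} → fail.
TC (methods 1·2): 0.49 vs {0.47, 0.45, 0.45, 0.45} → pass.
TC (methods 1·3): 0.33 vs {0.47, 0.37, 0.45, 0.35} → fail.
TC (methods 2·3): 0.29 vs {0.45, 0.37, 0.45, 0.35} → fail.
8 of 9 fail.

8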